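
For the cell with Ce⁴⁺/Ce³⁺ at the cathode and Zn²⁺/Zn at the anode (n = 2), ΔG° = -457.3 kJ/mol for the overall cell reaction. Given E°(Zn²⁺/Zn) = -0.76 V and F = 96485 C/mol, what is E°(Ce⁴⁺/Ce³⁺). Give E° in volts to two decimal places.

+1.61 V

E°cell = −ΔG°/(nF) = −(-457.3×10³)/((2)(96485)) = +2.370 V.
Since Ce⁴⁺/Ce³⁺ is the cathode and Zn²⁺/Zn the anode, E°cell = E°(Ce⁴⁺/Ce³⁺) − E°(Zn²⁺/Zn).
So E°(Ce⁴⁺/Ce³⁺) = E°cell + E°(Zn²⁺/Zn) = +2.370 + (-0.76) = +1.61 V.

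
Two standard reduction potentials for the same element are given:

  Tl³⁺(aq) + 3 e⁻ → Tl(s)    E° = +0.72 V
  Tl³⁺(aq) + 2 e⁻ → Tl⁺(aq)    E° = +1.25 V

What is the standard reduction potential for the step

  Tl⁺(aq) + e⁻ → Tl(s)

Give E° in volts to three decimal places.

Sequential free energies add, so n₃E°₃ = n₁E°₁ + n₂E°₂.
With n₃ = 3, and the known step contributing 2×(+1.25) V, the unknown satisfies 1·E° = 3×(+0.72) − 2×(+1.25) = -0.340.
E° = -0.340 / 1 = -0.340 V.

-0.340 V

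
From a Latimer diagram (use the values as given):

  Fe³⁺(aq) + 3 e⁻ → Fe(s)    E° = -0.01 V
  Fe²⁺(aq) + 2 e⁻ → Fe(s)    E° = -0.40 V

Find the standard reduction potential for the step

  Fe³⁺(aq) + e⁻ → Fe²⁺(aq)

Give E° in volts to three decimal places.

+0.770 V

Sequential free energies add, so n₃E°₃ = n₁E°₁ + n₂E°₂.
With n₃ = 3, and the known step contributing 2×(-0.40) V, the unknown satisfies 1·E° = 3×(-0.01) − 2×(-0.40) = +0.770.
E° = +0.770 / 1 = +0.770 V.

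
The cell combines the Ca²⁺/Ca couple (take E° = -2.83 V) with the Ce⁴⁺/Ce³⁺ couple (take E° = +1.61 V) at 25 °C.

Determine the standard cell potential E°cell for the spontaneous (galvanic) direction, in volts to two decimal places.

+4.44 V

The Ce⁴⁺/Ce³⁺ couple has the higher reduction potential, so it is the cathode; Ca²⁺/Ca is oxidised at the anode.
E°cell = E°(cathode) − E°(anode) = (+1.61) − (-2.83) = +4.44 V.
Since E°cell > 0, the reaction is spontaneous under standard conditions.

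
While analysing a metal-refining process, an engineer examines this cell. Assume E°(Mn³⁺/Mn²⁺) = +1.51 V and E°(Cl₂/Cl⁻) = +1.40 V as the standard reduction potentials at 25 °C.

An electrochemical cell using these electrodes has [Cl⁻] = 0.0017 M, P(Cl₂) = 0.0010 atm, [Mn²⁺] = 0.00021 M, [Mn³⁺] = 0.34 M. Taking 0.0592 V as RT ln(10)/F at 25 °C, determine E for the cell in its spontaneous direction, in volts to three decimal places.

Mn³⁺/Mn²⁺ is the cathode (higher E°), Cl₂/Cl⁻ the anode: E°cell = +1.51 − (+1.40) = +0.11 V, n = 2.
Overall: 2 Mn³⁺(aq) + 2 Cl⁻(aq) → 2 Mn²⁺(aq) + Cl₂(g)
Q = [Mn²⁺]^2·P(Cl₂) / ([Mn³⁺]^2·[Cl⁻]^2); log Q = -3.879.
E = E° − (0.0592/n) log Q = +0.11 − (0.0592/2)(-3.879) = +0.225 V.

+0.225 V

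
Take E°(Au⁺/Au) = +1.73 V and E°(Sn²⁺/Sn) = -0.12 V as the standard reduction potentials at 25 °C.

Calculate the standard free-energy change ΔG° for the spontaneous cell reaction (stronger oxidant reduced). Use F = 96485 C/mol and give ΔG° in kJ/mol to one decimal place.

-357.0 kJ/mol

Au⁺/Au (E° = +1.73 V) is the cathode; Sn²⁺/Sn (E° = -0.12 V) is the anode, so E°cell = +1.85 V.
Balancing electrons gives n = 2 (lcm of 1 and 2).
ΔG° = −nFE° = −(2)(96485)(+1.85) = -356,994 J = -357.0 kJ/mol.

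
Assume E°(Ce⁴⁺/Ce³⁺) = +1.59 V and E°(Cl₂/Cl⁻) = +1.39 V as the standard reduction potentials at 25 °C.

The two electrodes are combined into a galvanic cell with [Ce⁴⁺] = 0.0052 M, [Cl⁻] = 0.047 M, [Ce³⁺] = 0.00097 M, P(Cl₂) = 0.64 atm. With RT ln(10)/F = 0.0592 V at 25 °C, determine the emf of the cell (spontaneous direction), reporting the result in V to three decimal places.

+0.170 V

Ce⁴⁺/Ce³⁺ is the cathode (higher E°), Cl₂/Cl⁻ the anode: E°cell = +1.59 − (+1.39) = +0.20 V, n = 2.
Overall: 2 Ce⁴⁺(aq) + 2 Cl⁻(aq) → 2 Ce³⁺(aq) + Cl₂(g)
Q = [Ce³⁺]^2·P(Cl₂) / ([Ce⁴⁺]^2·[Cl⁻]^2); log Q = 1.004.
E = E° − (0.0592/n) log Q = +0.20 − (0.0592/2)(1.004) = +0.170 V.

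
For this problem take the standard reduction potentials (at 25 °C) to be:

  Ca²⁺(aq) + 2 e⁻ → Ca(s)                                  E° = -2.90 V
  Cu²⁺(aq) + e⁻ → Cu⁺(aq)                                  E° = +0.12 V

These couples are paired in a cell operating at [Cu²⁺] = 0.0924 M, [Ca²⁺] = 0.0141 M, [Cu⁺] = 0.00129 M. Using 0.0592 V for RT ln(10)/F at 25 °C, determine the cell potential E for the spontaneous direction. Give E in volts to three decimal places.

+3.185 V

Cu²⁺/Cu⁺ is the cathode (higher E°), Ca²⁺/Ca the anode: E°cell = +0.12 − (-2.90) = +3.02 V, n = 2.
Overall: 2 Cu²⁺(aq) + Ca(s) → 2 Cu⁺(aq) + Ca²⁺(aq)
Q = [Cu⁺]^2·[Ca²⁺] / ([Cu²⁺]^2); log Q = -5.561.
E = E° − (0.0592/n) log Q = +3.02 − (0.0592/2)(-5.561) = +3.185 V.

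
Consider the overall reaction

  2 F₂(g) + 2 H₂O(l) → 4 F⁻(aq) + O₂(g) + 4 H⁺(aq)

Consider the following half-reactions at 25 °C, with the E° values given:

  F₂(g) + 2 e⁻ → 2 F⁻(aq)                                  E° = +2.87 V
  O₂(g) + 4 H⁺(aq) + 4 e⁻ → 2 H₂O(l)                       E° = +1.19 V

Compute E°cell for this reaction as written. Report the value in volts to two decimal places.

The F₂/F⁻ couple has the higher reduction potential, so it is the cathode; O₂/H₂O is oxidised at the anode.
E°cell = E°(cathode) − E°(anode) = (+2.87) − (+1.19) = +1.68 V.

+1.68 V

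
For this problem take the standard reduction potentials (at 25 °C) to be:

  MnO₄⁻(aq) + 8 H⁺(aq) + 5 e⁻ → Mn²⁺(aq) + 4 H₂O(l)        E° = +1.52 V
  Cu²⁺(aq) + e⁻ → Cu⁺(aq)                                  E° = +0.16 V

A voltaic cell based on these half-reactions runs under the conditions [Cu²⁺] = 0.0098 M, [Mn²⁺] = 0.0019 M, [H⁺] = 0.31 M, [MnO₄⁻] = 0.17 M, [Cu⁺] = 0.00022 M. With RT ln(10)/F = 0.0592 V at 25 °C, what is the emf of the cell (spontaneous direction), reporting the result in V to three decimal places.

+1.237 V

MnO₄⁻/Mn²⁺ is the cathode (higher E°), Cu²⁺/Cu⁺ the anode: E°cell = +1.52 − (+0.16) = +1.36 V, n = 5.
Overall: MnO₄⁻(aq) + 8 H⁺(aq) + 5 Cu⁺(aq) → Mn²⁺(aq) + 4 H₂O(l) + 5 Cu²⁺(aq)
Q = [Mn²⁺]·[Cu²⁺]^5 / ([MnO₄⁻]·[H⁺]^8·[Cu⁺]^5); log Q = 10.361.
E = E° − (0.0592/n) log Q = +1.36 − (0.0592/5)(10.361) = +1.237 V.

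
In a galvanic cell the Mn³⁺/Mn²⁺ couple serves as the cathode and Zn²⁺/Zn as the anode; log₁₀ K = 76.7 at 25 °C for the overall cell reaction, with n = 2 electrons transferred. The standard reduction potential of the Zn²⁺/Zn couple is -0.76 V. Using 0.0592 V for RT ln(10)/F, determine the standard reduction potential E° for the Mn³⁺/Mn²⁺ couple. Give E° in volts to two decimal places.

E°cell = (0.0592/n)·log K = (0.0592/2)(76.7) = +2.270 V.
Since Mn³⁺/Mn²⁺ is the cathode and Zn²⁺/Zn the anode, E°cell = E°(Mn³⁺/Mn²⁺) − E°(Zn²⁺/Zn).
So E°(Mn³⁺/Mn²⁺) = E°cell + E°(Zn²⁺/Zn) = +2.270 + (-0.76) = +1.51 V.

+1.51 V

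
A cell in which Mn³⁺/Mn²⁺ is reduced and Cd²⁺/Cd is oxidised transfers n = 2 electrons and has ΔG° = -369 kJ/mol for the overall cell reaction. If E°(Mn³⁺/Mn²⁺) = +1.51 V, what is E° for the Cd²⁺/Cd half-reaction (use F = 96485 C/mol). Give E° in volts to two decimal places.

-0.40 V

E°cell = −ΔG°/(nF) = −(-369×10³)/((2)(96485)) = +1.912 V.
Since Mn³⁺/Mn²⁺ is the cathode and Cd²⁺/Cd the anode, E°cell = E°(Mn³⁺/Mn²⁺) − E°(Cd²⁺/Cd).
So E°(Cd²⁺/Cd) = E°(Mn³⁺/Mn²⁺) − E°cell = (+1.51) − (+1.912) = -0.40 V.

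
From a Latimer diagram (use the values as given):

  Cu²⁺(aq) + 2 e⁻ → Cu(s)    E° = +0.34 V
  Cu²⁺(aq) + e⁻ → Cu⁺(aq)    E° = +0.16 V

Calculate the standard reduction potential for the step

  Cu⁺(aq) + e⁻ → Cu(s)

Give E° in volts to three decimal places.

Sequential free energies add, so n₃E°₃ = n₁E°₁ + n₂E°₂.
With n₃ = 2, and the known step contributing 1×(+0.16) V, the unknown satisfies 1·E° = 2×(+0.34) − 1×(+0.16) = +0.520.
E° = +0.520 / 1 = +0.520 V.

+0.520 V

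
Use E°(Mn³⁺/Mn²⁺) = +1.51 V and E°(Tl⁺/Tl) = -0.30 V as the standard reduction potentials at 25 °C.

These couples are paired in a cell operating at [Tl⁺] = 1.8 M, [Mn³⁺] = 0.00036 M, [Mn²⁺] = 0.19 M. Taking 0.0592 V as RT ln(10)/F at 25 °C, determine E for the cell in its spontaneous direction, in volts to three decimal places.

+1.634 V

Mn³⁺/Mn²⁺ is the cathode (higher E°), Tl⁺/Tl the anode: E°cell = +1.51 − (-0.30) = +1.81 V, n = 1.
Overall: Mn³⁺(aq) + Tl(s) → Mn²⁺(aq) + Tl⁺(aq)
Q = [Mn²⁺]·[Tl⁺] / ([Mn³⁺]); log Q = 2.978.
E = E° − (0.0592/n) log Q = +1.81 − (0.0592/1)(2.978) = +1.634 V.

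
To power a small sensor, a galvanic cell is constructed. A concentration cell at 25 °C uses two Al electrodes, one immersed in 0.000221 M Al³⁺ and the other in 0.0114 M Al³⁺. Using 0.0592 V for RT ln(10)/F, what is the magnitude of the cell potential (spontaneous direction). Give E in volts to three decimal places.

+0.034 V

For a concentration cell E°cell = 0. The 0.0114 M side is the cathode (reduction is favoured where [Al³⁺] is higher).
With n = 3, E = −(0.0592/3) log([Al³⁺]ₐₙ/[Al³⁺]꜀ₐₜ) = −(0.0592/3) log(0.000221/0.0114) = −(0.0592/3)(-1.713) = +0.034 V.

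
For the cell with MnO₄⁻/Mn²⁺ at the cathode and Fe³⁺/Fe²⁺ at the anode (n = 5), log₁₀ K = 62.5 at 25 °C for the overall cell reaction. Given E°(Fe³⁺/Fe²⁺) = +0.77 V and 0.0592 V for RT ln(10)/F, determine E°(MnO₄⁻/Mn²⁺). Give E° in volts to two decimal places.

E°cell = (0.0592/n)·log K = (0.0592/5)(62.5) = +0.740 V.
Since MnO₄⁻/Mn²⁺ is the cathode and Fe³⁺/Fe²⁺ the anode, E°cell = E°(MnO₄⁻/Mn²⁺) − E°(Fe³⁺/Fe²⁺).
So E°(MnO₄⁻/Mn²⁺) = E°cell + E°(Fe³⁺/Fe²⁺) = +0.740 + (+0.77) = +1.51 V.

+1.51 V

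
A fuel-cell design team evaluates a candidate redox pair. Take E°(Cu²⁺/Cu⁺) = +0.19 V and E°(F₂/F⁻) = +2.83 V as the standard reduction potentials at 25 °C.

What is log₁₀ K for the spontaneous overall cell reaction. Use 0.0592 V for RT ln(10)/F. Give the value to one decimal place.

Cathode: F₂/F⁻; anode: Cu²⁺/Cu⁺. E°cell = +2.64 V, n = 2.
log K = nE°cell / 0.0592 = (2)(+2.64) / 0.0592 = 89.2.

89.2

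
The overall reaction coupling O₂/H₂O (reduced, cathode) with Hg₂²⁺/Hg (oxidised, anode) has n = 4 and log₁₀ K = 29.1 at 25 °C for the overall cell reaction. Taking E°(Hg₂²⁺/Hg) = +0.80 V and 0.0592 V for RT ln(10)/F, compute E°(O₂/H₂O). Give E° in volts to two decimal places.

E°cell = (0.0592/n)·log K = (0.0592/4)(29.1) = +0.431 V.
Since O₂/H₂O is the cathode and Hg₂²⁺/Hg the anode, E°cell = E°(O₂/H₂O) − E°(Hg₂²⁺/Hg).
So E°(O₂/H₂O) = E°cell + E°(Hg₂²⁺/Hg) = +0.431 + (+0.80) = +1.23 V.

+1.23 V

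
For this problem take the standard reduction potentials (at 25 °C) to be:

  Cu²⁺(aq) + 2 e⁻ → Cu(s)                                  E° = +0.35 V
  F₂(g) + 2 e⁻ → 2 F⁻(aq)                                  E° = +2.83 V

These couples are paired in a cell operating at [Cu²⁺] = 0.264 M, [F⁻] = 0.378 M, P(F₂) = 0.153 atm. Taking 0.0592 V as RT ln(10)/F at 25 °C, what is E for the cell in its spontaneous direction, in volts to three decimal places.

F₂/F⁻ is the cathode (higher E°), Cu²⁺/Cu the anode: E°cell = +2.83 − (+0.35) = +2.48 V, n = 2.
Overall: F₂(g) + Cu(s) → 2 F⁻(aq) + Cu²⁺(aq)
Q = [F⁻]^2·[Cu²⁺] / (P(F₂)); log Q = -0.608.
E = E° − (0.0592/n) log Q = +2.48 − (0.0592/2)(-0.608) = +2.498 V.

+2.498 V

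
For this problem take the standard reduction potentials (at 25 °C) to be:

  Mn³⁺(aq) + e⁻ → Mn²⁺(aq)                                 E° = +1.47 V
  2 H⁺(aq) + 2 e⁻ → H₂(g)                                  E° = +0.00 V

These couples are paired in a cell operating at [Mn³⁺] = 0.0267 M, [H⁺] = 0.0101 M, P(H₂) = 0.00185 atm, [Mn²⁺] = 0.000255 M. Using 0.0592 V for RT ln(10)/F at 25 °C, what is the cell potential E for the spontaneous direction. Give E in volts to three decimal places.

+1.627 V

Mn³⁺/Mn²⁺ is the cathode (higher E°), H⁺/H₂ the anode: E°cell = +1.47 − (+0.00) = +1.47 V, n = 2.
Overall: 2 Mn³⁺(aq) + H₂(g) → 2 Mn²⁺(aq) + 2 H⁺(aq)
Q = [Mn²⁺]^2·[H⁺]^2 / ([Mn³⁺]^2·P(H₂)); log Q = -5.298.
E = E° − (0.0592/n) log Q = +1.47 − (0.0592/2)(-5.298) = +1.627 V.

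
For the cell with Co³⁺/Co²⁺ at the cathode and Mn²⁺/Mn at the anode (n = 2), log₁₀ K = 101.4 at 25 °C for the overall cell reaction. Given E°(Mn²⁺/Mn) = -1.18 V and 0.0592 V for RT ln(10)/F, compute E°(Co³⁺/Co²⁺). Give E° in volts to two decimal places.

E°cell = (0.0592/n)·log K = (0.0592/2)(101.4) = +3.001 V.
Since Co³⁺/Co²⁺ is the cathode and Mn²⁺/Mn the anode, E°cell = E°(Co³⁺/Co²⁺) − E°(Mn²⁺/Mn).
So E°(Co³⁺/Co²⁺) = E°cell + E°(Mn²⁺/Mn) = +3.001 + (-1.18) = +1.82 V.

+1.82 V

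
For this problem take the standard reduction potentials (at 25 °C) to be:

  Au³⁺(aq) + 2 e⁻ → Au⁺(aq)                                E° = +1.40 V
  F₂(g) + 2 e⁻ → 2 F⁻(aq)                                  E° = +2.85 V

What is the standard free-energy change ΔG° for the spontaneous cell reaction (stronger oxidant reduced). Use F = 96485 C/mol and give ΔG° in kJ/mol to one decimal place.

-279.8 kJ/mol

F₂/F⁻ (E° = +2.85 V) is the cathode; Au³⁺/Au⁺ (E° = +1.40 V) is the anode, so E°cell = +1.45 V.
Balancing electrons gives n = 2 (lcm of 2 and 2).
ΔG° = −nFE° = −(2)(96485)(+1.45) = -279,806 J = -279.8 kJ/mol.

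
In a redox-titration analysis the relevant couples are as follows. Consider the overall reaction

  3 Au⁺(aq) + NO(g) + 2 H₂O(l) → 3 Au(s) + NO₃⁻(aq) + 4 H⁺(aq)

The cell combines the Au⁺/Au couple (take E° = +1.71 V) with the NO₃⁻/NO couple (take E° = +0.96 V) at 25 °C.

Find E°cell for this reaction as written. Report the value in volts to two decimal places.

The Au⁺/Au couple has the higher reduction potential, so it is the cathode; NO₃⁻/NO is oxidised at the anode.
E°cell = E°(cathode) − E°(anode) = (+1.71) − (+0.96) = +0.75 V.

+0.75 V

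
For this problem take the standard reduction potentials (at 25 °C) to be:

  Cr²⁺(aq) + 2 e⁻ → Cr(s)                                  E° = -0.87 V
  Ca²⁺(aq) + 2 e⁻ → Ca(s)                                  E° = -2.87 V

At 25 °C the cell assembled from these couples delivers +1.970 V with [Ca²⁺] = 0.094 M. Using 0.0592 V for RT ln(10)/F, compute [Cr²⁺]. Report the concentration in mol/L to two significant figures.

0.0091 M

Cr²⁺/Cr is the cathode, Ca²⁺/Ca the anode: E°cell = +2.00 V, n = 2.
Overall reaction: Cr²⁺(aq) + Ca(s) → Cr(s) + Ca²⁺(aq); Q = [Ca²⁺]^1/[Cr²⁺]^1.
From E = E° − (0.0592/n) log Q: log Q = (E° − E)·n/0.0592 = (+2.00 − (+1.970))·2/0.0592 = 1.0135.
So 1·log[Cr²⁺] = 1·log(0.094) − log Q = -1.0269 − (1.0135) = -2.0404; [Cr²⁺] = 10^(-2.0404) ≈ 0.0091 M.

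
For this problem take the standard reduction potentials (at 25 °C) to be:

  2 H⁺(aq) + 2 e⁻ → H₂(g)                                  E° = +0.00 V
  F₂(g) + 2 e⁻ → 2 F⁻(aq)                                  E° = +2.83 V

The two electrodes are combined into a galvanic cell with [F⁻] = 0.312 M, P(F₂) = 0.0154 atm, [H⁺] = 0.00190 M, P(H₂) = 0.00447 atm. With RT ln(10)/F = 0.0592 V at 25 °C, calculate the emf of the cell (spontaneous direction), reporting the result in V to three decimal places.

+2.898 V

F₂/F⁻ is the cathode (higher E°), H⁺/H₂ the anode: E°cell = +2.83 − (+0.00) = +2.83 V, n = 2.
Overall: F₂(g) + H₂(g) → 2 F⁻(aq) + 2 H⁺(aq)
Q = [F⁻]^2·[H⁺]^2 / (P(F₂)·P(H₂)); log Q = -2.292.
E = E° − (0.0592/n) log Q = +2.83 − (0.0592/2)(-2.292) = +2.898 V.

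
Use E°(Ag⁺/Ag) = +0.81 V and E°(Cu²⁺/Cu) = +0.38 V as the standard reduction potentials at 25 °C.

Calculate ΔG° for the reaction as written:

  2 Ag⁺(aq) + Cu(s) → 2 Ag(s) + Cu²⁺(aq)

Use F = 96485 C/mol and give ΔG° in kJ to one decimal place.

As written, Ag⁺/Ag is reduced (cathode) and Cu²⁺/Cu is oxidised (anode), so E°cell = (+0.81) − (+0.38) = +0.43 V.
Balancing electrons gives n = 2.
ΔG° = −nFE° = −(2)(96485)(+0.43) = -82,977 J = -83.0 kJ.

-83.0 kJ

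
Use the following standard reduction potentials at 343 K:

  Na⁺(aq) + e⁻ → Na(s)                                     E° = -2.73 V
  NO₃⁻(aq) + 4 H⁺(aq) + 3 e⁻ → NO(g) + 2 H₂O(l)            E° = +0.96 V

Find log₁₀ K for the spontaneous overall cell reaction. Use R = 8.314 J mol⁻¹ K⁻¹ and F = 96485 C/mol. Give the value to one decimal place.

Cathode: NO₃⁻/NO; anode: Na⁺/Na. E°cell = (+0.96) − (-2.73) = +3.69 V, with n = 3.
ΔG° = −nFE° = −RT ln K, so ln K = nFE°/(RT) = (3)(96485)(+3.69) / ((8.314)(343)) = 374.544.
log₁₀ K = 374.544 / ln 10 = 162.7.

162.7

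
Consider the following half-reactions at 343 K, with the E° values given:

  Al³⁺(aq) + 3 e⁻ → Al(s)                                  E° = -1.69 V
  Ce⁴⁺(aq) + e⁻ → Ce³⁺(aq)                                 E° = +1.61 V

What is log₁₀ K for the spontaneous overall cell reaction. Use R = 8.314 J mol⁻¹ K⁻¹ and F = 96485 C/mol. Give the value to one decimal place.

145.5

Cathode: Ce⁴⁺/Ce³⁺; anode: Al³⁺/Al. E°cell = (+1.61) − (-1.69) = +3.30 V, with n = 3.
ΔG° = −nFE° = −RT ln K, so ln K = nFE°/(RT) = (3)(96485)(+3.30) / ((8.314)(343)) = 334.958.
log₁₀ K = 334.958 / ln 10 = 145.5.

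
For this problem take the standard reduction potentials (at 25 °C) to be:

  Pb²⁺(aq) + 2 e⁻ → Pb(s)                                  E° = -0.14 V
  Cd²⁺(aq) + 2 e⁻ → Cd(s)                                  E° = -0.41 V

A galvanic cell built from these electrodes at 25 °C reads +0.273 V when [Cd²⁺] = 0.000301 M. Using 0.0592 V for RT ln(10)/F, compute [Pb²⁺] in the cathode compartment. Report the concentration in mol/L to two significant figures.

0.00038 M

Pb²⁺/Pb is the cathode, Cd²⁺/Cd the anode: E°cell = +0.27 V, n = 2.
Overall reaction: Pb²⁺(aq) + Cd(s) → Pb(s) + Cd²⁺(aq); Q = [Cd²⁺]^1/[Pb²⁺]^1.
From E = E° − (0.0592/n) log Q: log Q = (E° − E)·n/0.0592 = (+0.27 − (+0.273))·2/0.0592 = -0.1014.
So 1·log[Pb²⁺] = 1·log(0.000301) − log Q = -3.5214 − (-0.1014) = -3.4200; [Pb²⁺] = 10^(-3.4200) ≈ 0.00038 M.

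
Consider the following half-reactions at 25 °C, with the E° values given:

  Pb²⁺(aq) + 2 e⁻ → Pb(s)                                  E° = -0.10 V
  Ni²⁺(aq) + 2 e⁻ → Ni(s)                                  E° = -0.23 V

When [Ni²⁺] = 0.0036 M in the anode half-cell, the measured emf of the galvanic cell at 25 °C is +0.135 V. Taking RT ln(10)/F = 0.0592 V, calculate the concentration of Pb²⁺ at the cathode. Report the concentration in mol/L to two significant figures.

Pb²⁺/Pb is the cathode, Ni²⁺/Ni the anode: E°cell = +0.13 V, n = 2.
Overall reaction: Pb²⁺(aq) + Ni(s) → Pb(s) + Ni²⁺(aq); Q = [Ni²⁺]^1/[Pb²⁺]^1.
From E = E° − (0.0592/n) log Q: log Q = (E° − E)·n/0.0592 = (+0.13 − (+0.135))·2/0.0592 = -0.1689.
So 1·log[Pb²⁺] = 1·log(0.0036) − log Q = -2.4437 − (-0.1689) = -2.2748; [Pb²⁺] = 10^(-2.2748) ≈ 0.0053 M.

0.0053 M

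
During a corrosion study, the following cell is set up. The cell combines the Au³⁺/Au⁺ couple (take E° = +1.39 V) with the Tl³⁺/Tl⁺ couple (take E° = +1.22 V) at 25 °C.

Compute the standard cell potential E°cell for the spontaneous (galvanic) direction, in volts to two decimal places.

+0.17 V

The Au³⁺/Au⁺ couple has the higher reduction potential, so it is the cathode; Tl³⁺/Tl⁺ is oxidised at the anode.
E°cell = E°(cathode) − E°(anode) = (+1.39) − (+1.22) = +0.17 V.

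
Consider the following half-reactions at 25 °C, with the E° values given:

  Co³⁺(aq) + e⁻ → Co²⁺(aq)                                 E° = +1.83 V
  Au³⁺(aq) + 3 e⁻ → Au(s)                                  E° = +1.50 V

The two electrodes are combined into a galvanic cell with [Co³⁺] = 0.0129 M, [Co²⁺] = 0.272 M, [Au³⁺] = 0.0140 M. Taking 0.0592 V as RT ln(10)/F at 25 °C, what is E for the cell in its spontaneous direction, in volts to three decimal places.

Co³⁺/Co²⁺ is the cathode (higher E°), Au³⁺/Au the anode: E°cell = +1.83 − (+1.50) = +0.33 V, n = 3.
Overall: 3 Co³⁺(aq) + Au(s) → 3 Co²⁺(aq) + Au³⁺(aq)
Q = [Co²⁺]^3·[Au³⁺] / ([Co³⁺]^3); log Q = 2.118.
E = E° − (0.0592/n) log Q = +0.33 − (0.0592/3)(2.118) = +0.288 V.

+0.288 V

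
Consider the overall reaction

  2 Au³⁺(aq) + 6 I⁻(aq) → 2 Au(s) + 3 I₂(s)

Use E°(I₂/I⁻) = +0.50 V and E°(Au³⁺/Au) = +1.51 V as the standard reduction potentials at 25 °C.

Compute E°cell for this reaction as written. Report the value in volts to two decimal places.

The Au³⁺/Au couple has the higher reduction potential, so it is the cathode; I₂/I⁻ is oxidised at the anode.
E°cell = E°(cathode) − E°(anode) = (+1.51) − (+0.50) = +1.01 V.

+1.01 V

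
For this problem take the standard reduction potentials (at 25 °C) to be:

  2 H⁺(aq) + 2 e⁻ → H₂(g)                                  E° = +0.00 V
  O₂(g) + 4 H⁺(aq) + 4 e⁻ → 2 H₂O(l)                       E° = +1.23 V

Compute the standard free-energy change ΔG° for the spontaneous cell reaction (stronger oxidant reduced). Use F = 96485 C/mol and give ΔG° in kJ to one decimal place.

-474.7 kJ

O₂/H₂O (E° = +1.23 V) is the cathode; H⁺/H₂ (E° = +0.00 V) is the anode, so E°cell = +1.23 V.
Balancing electrons gives n = 4 (lcm of 4 and 2).
ΔG° = −nFE° = −(4)(96485)(+1.23) = -474,706 J = -474.7 kJ.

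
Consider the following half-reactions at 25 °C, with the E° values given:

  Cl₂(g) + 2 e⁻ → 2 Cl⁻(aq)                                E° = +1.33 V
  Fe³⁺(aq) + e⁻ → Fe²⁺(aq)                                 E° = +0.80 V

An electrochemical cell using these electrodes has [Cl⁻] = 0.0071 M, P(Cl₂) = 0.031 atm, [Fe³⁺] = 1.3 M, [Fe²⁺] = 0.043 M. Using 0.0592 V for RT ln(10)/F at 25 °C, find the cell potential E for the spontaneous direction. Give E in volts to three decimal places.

+0.525 V

Cl₂/Cl⁻ is the cathode (higher E°), Fe³⁺/Fe²⁺ the anode: E°cell = +1.33 − (+0.80) = +0.53 V, n = 2.
Overall: Cl₂(g) + 2 Fe²⁺(aq) → 2 Cl⁻(aq) + 2 Fe³⁺(aq)
Q = [Cl⁻]^2·[Fe³⁺]^2 / (P(Cl₂)·[Fe²⁺]^2); log Q = 0.172.
E = E° − (0.0592/n) log Q = +0.53 − (0.0592/2)(0.172) = +0.525 V.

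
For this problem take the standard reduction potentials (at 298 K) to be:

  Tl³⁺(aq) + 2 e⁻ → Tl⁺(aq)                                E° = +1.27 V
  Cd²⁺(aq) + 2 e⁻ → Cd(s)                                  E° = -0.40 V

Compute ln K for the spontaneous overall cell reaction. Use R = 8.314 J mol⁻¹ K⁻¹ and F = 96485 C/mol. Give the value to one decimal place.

Cathode: Tl³⁺/Tl⁺; anode: Cd²⁺/Cd. E°cell = (+1.27) − (-0.40) = +1.67 V, with n = 2.
ΔG° = −nFE° = −RT ln K, so ln K = nFE°/(RT) = (2)(96485)(+1.67) / ((8.314)(298)) = 130.071.

130.1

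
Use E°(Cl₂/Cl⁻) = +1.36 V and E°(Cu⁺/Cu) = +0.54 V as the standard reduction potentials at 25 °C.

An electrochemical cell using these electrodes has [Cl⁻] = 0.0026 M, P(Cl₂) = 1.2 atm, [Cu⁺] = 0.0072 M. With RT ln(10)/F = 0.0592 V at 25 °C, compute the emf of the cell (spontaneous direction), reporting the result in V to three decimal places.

+1.102 V

Cl₂/Cl⁻ is the cathode (higher E°), Cu⁺/Cu the anode: E°cell = +1.36 − (+0.54) = +0.82 V, n = 2.
Overall: Cl₂(g) + 2 Cu(s) → 2 Cl⁻(aq) + 2 Cu⁺(aq)
Q = [Cl⁻]^2·[Cu⁺]^2 / (P(Cl₂)); log Q = -9.535.
E = E° − (0.0592/n) log Q = +0.82 − (0.0592/2)(-9.535) = +1.102 V.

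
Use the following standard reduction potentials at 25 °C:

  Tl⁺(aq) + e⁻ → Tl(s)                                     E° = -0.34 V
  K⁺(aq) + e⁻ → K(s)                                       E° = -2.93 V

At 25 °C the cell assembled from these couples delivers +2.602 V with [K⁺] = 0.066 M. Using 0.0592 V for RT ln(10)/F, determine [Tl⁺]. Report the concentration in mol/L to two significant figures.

Tl⁺/Tl is the cathode, K⁺/K the anode: E°cell = +2.59 V, n = 1.
Overall reaction: Tl⁺(aq) + K(s) → Tl(s) + K⁺(aq); Q = [K⁺]^1/[Tl⁺]^1.
From E = E° − (0.0592/n) log Q: log Q = (E° − E)·n/0.0592 = (+2.59 − (+2.602))·1/0.0592 = -0.2027.
So 1·log[Tl⁺] = 1·log(0.066) − log Q = -1.1805 − (-0.2027) = -0.9778; [Tl⁺] = 10^(-0.9778) ≈ 0.11 M.

0.11 M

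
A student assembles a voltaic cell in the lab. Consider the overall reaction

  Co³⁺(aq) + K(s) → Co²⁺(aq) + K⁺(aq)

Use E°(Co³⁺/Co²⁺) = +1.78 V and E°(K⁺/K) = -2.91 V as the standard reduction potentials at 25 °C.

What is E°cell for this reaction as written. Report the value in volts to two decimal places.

+4.69 V

The Co³⁺/Co²⁺ couple has the higher reduction potential, so it is the cathode; K⁺/K is oxidised at the anode.
E°cell = E°(cathode) − E°(anode) = (+1.78) − (-2.91) = +4.69 V.
Since E°cell > 0, the reaction is spontaneous under standard conditions.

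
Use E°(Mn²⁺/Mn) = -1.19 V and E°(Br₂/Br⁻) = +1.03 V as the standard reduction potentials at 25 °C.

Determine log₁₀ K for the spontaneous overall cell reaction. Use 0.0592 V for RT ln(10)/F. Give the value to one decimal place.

75.0

Cathode: Br₂/Br⁻; anode: Mn²⁺/Mn. E°cell = +2.22 V, n = 2.
log K = nE°cell / 0.0592 = (2)(+2.22) / 0.0592 = 75.0.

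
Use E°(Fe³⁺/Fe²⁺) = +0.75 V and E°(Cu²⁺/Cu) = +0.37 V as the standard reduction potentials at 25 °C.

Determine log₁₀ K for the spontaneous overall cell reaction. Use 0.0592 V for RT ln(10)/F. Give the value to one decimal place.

Cathode: Fe³⁺/Fe²⁺; anode: Cu²⁺/Cu. E°cell = +0.38 V, n = 2.
log K = nE°cell / 0.0592 = (2)(+0.38) / 0.0592 = 12.8.

12.8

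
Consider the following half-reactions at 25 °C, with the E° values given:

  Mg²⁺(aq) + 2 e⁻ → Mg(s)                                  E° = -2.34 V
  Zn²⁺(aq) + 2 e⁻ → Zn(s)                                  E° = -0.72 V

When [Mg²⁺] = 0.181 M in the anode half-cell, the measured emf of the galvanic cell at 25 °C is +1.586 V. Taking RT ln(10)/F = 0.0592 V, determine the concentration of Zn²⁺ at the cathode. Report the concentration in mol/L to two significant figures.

0.013 M

Zn²⁺/Zn is the cathode, Mg²⁺/Mg the anode: E°cell = +1.62 V, n = 2.
Overall reaction: Zn²⁺(aq) + Mg(s) → Zn(s) + Mg²⁺(aq); Q = [Mg²⁺]^1/[Zn²⁺]^1.
From E = E° − (0.0592/n) log Q: log Q = (E° − E)·n/0.0592 = (+1.62 − (+1.586))·2/0.0592 = 1.1486.
So 1·log[Zn²⁺] = 1·log(0.181) − log Q = -0.7423 − (1.1486) = -1.8909; [Zn²⁺] = 10^(-1.8909) ≈ 0.013 M.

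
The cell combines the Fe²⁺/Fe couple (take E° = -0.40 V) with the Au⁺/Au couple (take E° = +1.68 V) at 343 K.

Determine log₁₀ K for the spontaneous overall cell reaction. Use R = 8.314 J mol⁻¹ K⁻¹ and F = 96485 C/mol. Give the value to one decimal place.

Cathode: Au⁺/Au; anode: Fe²⁺/Fe. E°cell = (+1.68) − (-0.40) = +2.08 V, with n = 2.
ΔG° = −nFE° = −RT ln K, so ln K = nFE°/(RT) = (2)(96485)(+2.08) / ((8.314)(343)) = 140.750.
log₁₀ K = 140.750 / ln 10 = 61.1.

61.1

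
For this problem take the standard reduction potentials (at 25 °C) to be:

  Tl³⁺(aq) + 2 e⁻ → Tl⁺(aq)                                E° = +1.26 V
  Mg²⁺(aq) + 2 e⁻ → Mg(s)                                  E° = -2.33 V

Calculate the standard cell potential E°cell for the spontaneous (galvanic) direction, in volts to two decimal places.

The Tl³⁺/Tl⁺ couple has the higher reduction potential, so it is the cathode; Mg²⁺/Mg is oxidised at the anode.
E°cell = E°(cathode) − E°(anode) = (+1.26) − (-2.33) = +3.59 V.

+3.59 V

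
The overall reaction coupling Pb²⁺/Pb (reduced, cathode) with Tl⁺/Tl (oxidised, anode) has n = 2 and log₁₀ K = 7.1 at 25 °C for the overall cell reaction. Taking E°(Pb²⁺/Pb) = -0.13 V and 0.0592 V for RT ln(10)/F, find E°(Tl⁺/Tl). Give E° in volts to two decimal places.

E°cell = (0.0592/n)·log K = (0.0592/2)(7.1) = +0.210 V.
Since Pb²⁺/Pb is the cathode and Tl⁺/Tl the anode, E°cell = E°(Pb²⁺/Pb) − E°(Tl⁺/Tl).
So E°(Tl⁺/Tl) = E°(Pb²⁺/Pb) − E°cell = (-0.13) − (+0.210) = -0.34 V.

-0.34 V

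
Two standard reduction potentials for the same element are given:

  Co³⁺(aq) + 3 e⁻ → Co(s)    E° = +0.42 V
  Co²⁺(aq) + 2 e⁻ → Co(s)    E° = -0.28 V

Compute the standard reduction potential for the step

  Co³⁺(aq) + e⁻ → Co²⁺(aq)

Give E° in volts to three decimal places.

Sequential free energies add, so n₃E°₃ = n₁E°₁ + n₂E°₂.
With n₃ = 3, and the known step contributing 2×(-0.28) V, the unknown satisfies 1·E° = 3×(+0.42) − 2×(-0.28) = +1.820.
E° = +1.820 / 1 = +1.820 V.

+1.820 V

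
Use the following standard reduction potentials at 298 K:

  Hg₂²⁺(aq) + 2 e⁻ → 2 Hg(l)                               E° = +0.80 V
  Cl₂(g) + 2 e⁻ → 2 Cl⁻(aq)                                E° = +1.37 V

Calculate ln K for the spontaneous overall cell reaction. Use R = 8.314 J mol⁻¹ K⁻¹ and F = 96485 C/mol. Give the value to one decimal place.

Cathode: Cl₂/Cl⁻; anode: Hg₂²⁺/Hg. E°cell = (+1.37) − (+0.80) = +0.57 V, with n = 2.
ΔG° = −nFE° = −RT ln K, so ln K = nFE°/(RT) = (2)(96485)(+0.57) / ((8.314)(298)) = 44.395.

44.4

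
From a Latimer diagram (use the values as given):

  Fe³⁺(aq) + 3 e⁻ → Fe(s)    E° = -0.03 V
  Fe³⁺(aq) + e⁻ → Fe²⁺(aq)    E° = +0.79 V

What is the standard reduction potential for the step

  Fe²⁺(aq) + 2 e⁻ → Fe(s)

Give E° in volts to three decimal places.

Sequential free energies add, so n₃E°₃ = n₁E°₁ + n₂E°₂.
With n₃ = 3, and the known step contributing 1×(+0.79) V, the unknown satisfies 2·E° = 3×(-0.03) − 1×(+0.79) = -0.880.
E° = -0.880 / 2 = -0.440 V.

-0.440 V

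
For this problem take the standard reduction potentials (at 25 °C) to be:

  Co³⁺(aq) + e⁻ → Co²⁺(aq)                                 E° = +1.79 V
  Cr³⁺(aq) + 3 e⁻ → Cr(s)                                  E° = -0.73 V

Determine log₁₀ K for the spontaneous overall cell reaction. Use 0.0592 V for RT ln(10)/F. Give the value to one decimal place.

127.7

Cathode: Co³⁺/Co²⁺; anode: Cr³⁺/Cr. E°cell = +2.52 V, n = 3.
log K = nE°cell / 0.0592 = (3)(+2.52) / 0.0592 = 127.7.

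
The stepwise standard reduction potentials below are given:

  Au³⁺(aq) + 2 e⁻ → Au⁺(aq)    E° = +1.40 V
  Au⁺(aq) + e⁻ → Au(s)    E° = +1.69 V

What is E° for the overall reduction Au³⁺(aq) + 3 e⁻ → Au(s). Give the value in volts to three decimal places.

Since ΔG° = −nFE° is additive over sequential reductions, n₃E°₃ = n₁E°₁ + n₂E°₂.
E°₃ = (2×+1.40 + 1×+1.69) / 3 = (+4.490) / 3 = +1.497 V.
Simply averaging or adding the two E° values would be wrong; the electron-weighted sum is required.

+1.497 V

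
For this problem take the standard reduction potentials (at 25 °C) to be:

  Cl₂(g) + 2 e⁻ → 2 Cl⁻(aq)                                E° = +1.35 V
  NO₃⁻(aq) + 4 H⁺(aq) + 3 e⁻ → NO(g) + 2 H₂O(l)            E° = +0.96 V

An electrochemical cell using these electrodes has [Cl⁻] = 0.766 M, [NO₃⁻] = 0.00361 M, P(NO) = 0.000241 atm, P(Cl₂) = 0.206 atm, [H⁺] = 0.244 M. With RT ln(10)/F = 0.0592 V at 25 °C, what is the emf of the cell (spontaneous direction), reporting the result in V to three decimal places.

+0.402 V

Cl₂/Cl⁻ is the cathode (higher E°), NO₃⁻/NO the anode: E°cell = +1.35 − (+0.96) = +0.39 V, n = 6.
Overall: 3 Cl₂(g) + 2 NO(g) + 4 H₂O(l) → 6 Cl⁻(aq) + 2 NO₃⁻(aq) + 8 H⁺(aq)
Q = [Cl⁻]^6·[NO₃⁻]^2·[H⁺]^8 / (P(Cl₂)^3·P(NO)^2); log Q = -1.186.
E = E° − (0.0592/n) log Q = +0.39 − (0.0592/6)(-1.186) = +0.402 V.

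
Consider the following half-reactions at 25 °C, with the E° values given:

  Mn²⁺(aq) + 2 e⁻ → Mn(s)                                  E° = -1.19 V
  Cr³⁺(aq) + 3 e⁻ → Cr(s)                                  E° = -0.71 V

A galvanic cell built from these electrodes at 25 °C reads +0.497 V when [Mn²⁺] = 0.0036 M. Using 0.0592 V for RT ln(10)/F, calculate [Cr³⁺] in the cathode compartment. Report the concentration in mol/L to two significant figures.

Cr³⁺/Cr is the cathode, Mn²⁺/Mn the anode: E°cell = +0.48 V, n = 6.
Overall reaction: 2 Cr³⁺(aq) + 3 Mn(s) → 2 Cr(s) + 3 Mn²⁺(aq); Q = [Mn²⁺]^3/[Cr³⁺]^2.
From E = E° − (0.0592/n) log Q: log Q = (E° − E)·n/0.0592 = (+0.48 − (+0.497))·6/0.0592 = -1.7230.
So 2·log[Cr³⁺] = 3·log(0.0036) − log Q = -7.3311 − (-1.7230) = -5.6081; log[Cr³⁺] = -5.6081 / 2 = -2.8041; [Cr³⁺] = 10^(-2.8041) ≈ 0.0016 M.

0.0016 M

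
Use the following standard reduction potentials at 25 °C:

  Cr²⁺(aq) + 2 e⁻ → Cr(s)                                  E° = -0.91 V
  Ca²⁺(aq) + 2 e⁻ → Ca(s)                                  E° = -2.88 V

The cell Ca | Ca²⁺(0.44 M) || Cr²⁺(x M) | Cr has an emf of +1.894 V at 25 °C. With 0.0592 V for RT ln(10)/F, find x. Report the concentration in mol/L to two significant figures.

Cr²⁺/Cr is the cathode, Ca²⁺/Ca the anode: E°cell = +1.97 V, n = 2.
Overall reaction: Cr²⁺(aq) + Ca(s) → Cr(s) + Ca²⁺(aq); Q = [Ca²⁺]^1/[Cr²⁺]^1.
From E = E° − (0.0592/n) log Q: log Q = (E° − E)·n/0.0592 = (+1.97 − (+1.894))·2/0.0592 = 2.5676.
So 1·log[Cr²⁺] = 1·log(0.44) − log Q = -0.3565 − (2.5676) = -2.9241; [Cr²⁺] = 10^(-2.9241) ≈ 0.0012 M.

0.0012 M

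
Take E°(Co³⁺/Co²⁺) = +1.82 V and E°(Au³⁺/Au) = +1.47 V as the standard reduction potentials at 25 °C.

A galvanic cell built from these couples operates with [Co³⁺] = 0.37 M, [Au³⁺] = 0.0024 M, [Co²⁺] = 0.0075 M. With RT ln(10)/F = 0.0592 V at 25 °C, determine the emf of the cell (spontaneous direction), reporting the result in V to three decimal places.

Co³⁺/Co²⁺ is the cathode (higher E°), Au³⁺/Au the anode: E°cell = +1.82 − (+1.47) = +0.35 V, n = 3.
Overall: 3 Co³⁺(aq) + Au(s) → 3 Co²⁺(aq) + Au³⁺(aq)
Q = [Co²⁺]^3·[Au³⁺] / ([Co³⁺]^3); log Q = -7.699.
E = E° − (0.0592/n) log Q = +0.35 − (0.0592/3)(-7.699) = +0.502 V.

+0.502 V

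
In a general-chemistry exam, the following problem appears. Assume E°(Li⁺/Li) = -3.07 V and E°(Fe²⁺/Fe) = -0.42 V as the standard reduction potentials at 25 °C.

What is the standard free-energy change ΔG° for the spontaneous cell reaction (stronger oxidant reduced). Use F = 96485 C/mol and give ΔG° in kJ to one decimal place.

-511.4 kJ

Fe²⁺/Fe (E° = -0.42 V) is the cathode; Li⁺/Li (E° = -3.07 V) is the anode, so E°cell = +2.65 V.
Balancing electrons gives n = 2 (lcm of 2 and 1).
ΔG° = −nFE° = −(2)(96485)(+2.65) = -511,370 J = -511.4 kJ.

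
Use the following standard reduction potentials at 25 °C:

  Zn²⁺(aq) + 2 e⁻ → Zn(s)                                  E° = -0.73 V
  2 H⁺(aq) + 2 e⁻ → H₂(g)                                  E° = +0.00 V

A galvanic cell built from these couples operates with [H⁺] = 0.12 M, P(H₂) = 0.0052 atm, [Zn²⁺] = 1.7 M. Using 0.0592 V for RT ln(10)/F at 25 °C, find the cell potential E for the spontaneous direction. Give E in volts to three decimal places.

H⁺/H₂ is the cathode (higher E°), Zn²⁺/Zn the anode: E°cell = +0.00 − (-0.73) = +0.73 V, n = 2.
Overall: 2 H⁺(aq) + Zn(s) → H₂(g) + Zn²⁺(aq)
Q = P(H₂)·[Zn²⁺] / ([H⁺]^2); log Q = -0.212.
E = E° − (0.0592/n) log Q = +0.73 − (0.0592/2)(-0.212) = +0.736 V.

+0.736 V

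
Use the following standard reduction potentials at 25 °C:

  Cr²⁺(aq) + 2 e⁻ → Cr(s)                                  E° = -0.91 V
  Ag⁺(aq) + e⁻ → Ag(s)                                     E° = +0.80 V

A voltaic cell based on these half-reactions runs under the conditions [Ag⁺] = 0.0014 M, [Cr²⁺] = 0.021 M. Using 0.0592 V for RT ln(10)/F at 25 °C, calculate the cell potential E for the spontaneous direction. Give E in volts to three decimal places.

+1.591 V

Ag⁺/Ag is the cathode (higher E°), Cr²⁺/Cr the anode: E°cell = +0.80 − (-0.91) = +1.71 V, n = 2.
Overall: 2 Ag⁺(aq) + Cr(s) → 2 Ag(s) + Cr²⁺(aq)
Q = [Cr²⁺] / ([Ag⁺]^2); log Q = 4.030.
E = E° − (0.0592/n) log Q = +1.71 − (0.0592/2)(4.030) = +1.591 V.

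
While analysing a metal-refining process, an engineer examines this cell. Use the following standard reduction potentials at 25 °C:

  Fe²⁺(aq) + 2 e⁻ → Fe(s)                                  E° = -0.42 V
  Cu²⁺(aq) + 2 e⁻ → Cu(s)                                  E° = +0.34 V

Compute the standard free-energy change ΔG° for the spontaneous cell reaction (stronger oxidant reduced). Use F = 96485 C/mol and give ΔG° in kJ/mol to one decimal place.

-146.7 kJ/mol

Cu²⁺/Cu (E° = +0.34 V) is the cathode; Fe²⁺/Fe (E° = -0.42 V) is the anode, so E°cell = +0.76 V.
Balancing electrons gives n = 2 (lcm of 2 and 2).
ΔG° = −nFE° = −(2)(96485)(+0.76) = -146,657 J = -146.7 kJ/mol.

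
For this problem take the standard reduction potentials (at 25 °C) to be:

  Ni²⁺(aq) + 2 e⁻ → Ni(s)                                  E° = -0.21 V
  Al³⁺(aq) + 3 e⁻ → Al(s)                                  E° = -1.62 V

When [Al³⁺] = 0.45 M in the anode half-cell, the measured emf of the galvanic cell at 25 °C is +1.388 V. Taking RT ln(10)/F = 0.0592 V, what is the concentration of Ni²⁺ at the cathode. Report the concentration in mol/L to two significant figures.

0.11 M

Ni²⁺/Ni is the cathode, Al³⁺/Al the anode: E°cell = +1.41 V, n = 6.
Overall reaction: 3 Ni²⁺(aq) + 2 Al(s) → 3 Ni(s) + 2 Al³⁺(aq); Q = [Al³⁺]^2/[Ni²⁺]^3.
From E = E° − (0.0592/n) log Q: log Q = (E° − E)·n/0.0592 = (+1.41 − (+1.388))·6/0.0592 = 2.2297.
So 3·log[Ni²⁺] = 2·log(0.45) − log Q = -0.6936 − (2.2297) = -2.9233; log[Ni²⁺] = -2.9233 / 3 = -0.9744; [Ni²⁺] = 10^(-0.9744) ≈ 0.11 M.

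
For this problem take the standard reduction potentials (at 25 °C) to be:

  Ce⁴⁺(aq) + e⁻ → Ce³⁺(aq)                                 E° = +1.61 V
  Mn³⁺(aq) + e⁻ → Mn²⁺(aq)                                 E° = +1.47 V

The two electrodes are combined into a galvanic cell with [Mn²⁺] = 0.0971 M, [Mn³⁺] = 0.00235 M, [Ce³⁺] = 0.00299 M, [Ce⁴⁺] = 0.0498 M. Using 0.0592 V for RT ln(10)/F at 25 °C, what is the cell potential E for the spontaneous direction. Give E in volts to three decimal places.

Ce⁴⁺/Ce³⁺ is the cathode (higher E°), Mn³⁺/Mn²⁺ the anode: E°cell = +1.61 − (+1.47) = +0.14 V, n = 1.
Overall: Ce⁴⁺(aq) + Mn²⁺(aq) → Ce³⁺(aq) + Mn³⁺(aq)
Q = [Ce³⁺]·[Mn³⁺] / ([Ce⁴⁺]·[Mn²⁺]); log Q = -2.838.
E = E° − (0.0592/n) log Q = +0.14 − (0.0592/1)(-2.838) = +0.308 V.

+0.308 V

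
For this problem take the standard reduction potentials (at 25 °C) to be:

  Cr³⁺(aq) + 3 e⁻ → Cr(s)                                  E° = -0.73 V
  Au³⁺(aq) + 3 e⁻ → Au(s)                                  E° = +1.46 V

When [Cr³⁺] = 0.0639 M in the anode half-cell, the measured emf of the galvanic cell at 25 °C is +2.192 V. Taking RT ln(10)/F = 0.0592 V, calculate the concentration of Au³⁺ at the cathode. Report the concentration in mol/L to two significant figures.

0.081 M

Au³⁺/Au is the cathode, Cr³⁺/Cr the anode: E°cell = +2.19 V, n = 3.
Overall reaction: Au³⁺(aq) + Cr(s) → Au(s) + Cr³⁺(aq); Q = [Cr³⁺]^1/[Au³⁺]^1.
From E = E° − (0.0592/n) log Q: log Q = (E° − E)·n/0.0592 = (+2.19 − (+2.192))·3/0.0592 = -0.1014.
So 1·log[Au³⁺] = 1·log(0.0639) − log Q = -1.1945 − (-0.1014) = -1.0931; [Au³⁺] = 10^(-1.0931) ≈ 0.081 M.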